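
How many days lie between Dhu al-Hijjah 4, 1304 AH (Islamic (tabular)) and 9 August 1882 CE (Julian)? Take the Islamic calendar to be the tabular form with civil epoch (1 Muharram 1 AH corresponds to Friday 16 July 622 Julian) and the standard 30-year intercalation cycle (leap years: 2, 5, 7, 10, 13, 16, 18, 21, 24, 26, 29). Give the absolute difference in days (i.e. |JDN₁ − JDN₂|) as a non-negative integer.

1829

JDN of the first date = 2410508.
JDN of the second date = 2408679.
|2408679 − 2410508| = 1829.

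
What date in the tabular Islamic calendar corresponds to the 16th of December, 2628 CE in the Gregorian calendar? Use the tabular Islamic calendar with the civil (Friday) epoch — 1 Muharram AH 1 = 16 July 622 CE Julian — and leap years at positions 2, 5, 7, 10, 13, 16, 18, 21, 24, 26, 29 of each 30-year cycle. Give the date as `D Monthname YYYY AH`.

27 Dhu al-Hijjah 2068 AH

Julian Day Number of the source date = 2681267.
Converting JDN 2681267 to the tabular Islamic calendar gives 27 Dhu al-Hijjah 2068 AH.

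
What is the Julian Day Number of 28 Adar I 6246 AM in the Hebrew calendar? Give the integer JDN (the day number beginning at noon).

2629117

Equivalently 5 March 2486 (Gregorian).
JDN 2451545 is 1 January 2000 CE (Gregorian); the target day is +177572 days from there, so JDN = 2629117.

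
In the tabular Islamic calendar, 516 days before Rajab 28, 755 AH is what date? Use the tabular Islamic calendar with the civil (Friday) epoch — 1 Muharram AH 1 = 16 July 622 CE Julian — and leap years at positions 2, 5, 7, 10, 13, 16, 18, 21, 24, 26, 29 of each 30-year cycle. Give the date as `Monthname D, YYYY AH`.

Safar 13, 754 AH

JDN of Rajab 28, 755 AH = 2215836.
2215836 − 516 = 2215320.
JDN 2215320 in the tabular Islamic calendar is Safar 13, 754 AH.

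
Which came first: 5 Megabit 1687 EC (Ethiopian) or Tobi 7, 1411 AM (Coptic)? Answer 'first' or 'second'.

second

First date → JDN 2340216; second date → JDN 2340158.
JDN 2340158 < JDN 2340216, so the second date is earlier.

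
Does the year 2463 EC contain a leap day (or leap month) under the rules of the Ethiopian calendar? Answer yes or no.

yes

2463 mod 4 = 3; in the Ethiopian calendar a year is leap when year mod 4 = 3, so it is a leap year.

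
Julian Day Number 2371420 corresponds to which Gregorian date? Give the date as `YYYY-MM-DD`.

1780-08-16

Counting from JDN 2299161 = 15 Oct 1582 gives an offset of 72259 days.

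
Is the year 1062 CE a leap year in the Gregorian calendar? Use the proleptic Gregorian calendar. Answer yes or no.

no

1062 is not divisible by 4, so it is a common year.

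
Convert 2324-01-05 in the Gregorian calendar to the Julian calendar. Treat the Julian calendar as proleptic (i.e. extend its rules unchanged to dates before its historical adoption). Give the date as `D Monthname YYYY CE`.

20 December 2323 CE

For dates in this range the Gregorian date is 16 days ahead of the Julian.
5 January 2324 Gregorian − 16 days → 20 December 2323 Julian.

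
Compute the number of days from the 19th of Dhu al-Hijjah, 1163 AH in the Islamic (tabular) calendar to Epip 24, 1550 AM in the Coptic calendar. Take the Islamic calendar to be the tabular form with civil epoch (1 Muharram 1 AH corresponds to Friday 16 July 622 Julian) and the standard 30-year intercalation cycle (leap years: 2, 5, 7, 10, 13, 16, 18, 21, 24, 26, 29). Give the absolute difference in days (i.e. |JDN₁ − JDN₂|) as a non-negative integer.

First date → JDN 2360557; second date → JDN 2391125.
The interval is |2360557 − 2391125| = 30568 days.

30568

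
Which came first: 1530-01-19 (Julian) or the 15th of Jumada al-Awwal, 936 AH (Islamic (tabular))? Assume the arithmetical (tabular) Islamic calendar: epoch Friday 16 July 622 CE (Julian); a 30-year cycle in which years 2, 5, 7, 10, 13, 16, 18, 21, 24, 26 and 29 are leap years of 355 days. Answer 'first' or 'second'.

second

Converting both to JDN: 2279909 vs 2279905; the smaller is the second.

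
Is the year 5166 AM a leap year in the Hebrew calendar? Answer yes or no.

Hebrew year 5166 is year 17 of its 19-year Metonic cycle; leap years are at positions 3, 6, 8, 11, 14, 17, 19, so it is a leap year (13 months).

yes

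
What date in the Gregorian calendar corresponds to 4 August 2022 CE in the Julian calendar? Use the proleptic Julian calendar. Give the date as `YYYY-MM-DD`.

At this point the Julian calendar is 13 days behind the Gregorian.
4 August 2022 Julian + 13 days → 17 August 2022 Gregorian.

2022-08-17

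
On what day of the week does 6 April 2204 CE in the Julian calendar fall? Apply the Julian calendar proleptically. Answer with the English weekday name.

Saturday

Equivalently 21 April 2204 Gregorian, JDN 2526165.
2526165 ≡ 5 (mod 7); counting from Monday = 0 gives Saturday.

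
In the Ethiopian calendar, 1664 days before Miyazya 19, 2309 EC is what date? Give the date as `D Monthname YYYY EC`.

The starting date is JDN 2567446; 2567446 − 1664 = 2565782.
JDN 2565782 corresponds to 26 Meskerem 2305 EC.

26 Meskerem 2305 EC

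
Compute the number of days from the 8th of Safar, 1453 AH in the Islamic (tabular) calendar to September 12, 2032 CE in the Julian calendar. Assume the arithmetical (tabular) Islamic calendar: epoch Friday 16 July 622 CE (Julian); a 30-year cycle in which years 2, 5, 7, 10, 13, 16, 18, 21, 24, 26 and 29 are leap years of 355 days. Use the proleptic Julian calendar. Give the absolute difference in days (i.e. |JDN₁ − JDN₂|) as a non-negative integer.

484

First date → JDN 2463017; second date → JDN 2463501.
The interval is |2463017 − 2463501| = 484 days.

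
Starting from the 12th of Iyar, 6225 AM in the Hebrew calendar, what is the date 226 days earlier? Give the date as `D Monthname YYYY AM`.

22 Elul 6224 AM

The starting date is JDN 2621511; 2621511 − 226 = 2621285.
JDN 2621285 corresponds to 22 Elul 6224 AM.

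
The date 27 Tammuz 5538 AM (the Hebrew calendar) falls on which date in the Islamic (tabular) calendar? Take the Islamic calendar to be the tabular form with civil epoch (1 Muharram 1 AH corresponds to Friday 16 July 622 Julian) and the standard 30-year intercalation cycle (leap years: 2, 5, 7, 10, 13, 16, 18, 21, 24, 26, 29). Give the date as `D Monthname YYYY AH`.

26 Jumada al-Thani 1192 AH

Julian Day Number of the source date = 2370664.
Converting JDN 2370664 to the tabular Islamic calendar gives 26 Jumada al-Thani 1192 AH.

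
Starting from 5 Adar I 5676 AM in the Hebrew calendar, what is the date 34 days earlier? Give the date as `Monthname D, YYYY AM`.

JDN of 5 Adar I 5676 AM = 2420903.
2420903 − 34 = 2420869.
JDN 2420869 in the Hebrew calendar is Shevat 1, 5676 AM.

Shevat 1, 5676 AM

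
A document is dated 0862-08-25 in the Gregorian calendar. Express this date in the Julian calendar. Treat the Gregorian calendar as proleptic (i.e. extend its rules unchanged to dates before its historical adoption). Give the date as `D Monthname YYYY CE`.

21 August 862 CE

For dates in this range the Gregorian date is 4 days ahead of the Julian.
25 August 862 Gregorian − 4 days → 21 August 862 Julian.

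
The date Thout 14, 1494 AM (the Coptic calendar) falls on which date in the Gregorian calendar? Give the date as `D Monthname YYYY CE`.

Julian Day Number of the source date = 2370361.
Converting JDN 2370361 to the Gregorian calendar gives 22 September 1777 CE.

22 September 1777 CE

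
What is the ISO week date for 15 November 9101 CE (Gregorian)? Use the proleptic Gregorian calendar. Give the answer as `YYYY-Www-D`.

The weekday is Friday (ISO weekday 5).
That Friday belongs to ISO week 46 of ISO year 9101.

9101-W46-5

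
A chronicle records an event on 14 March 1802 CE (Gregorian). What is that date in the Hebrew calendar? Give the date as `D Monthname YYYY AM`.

Julian Day Number of the source date = 2379299.
Converting JDN 2379299 to the Hebrew calendar gives 10 Adar II 5562 AM.

10 Adar II 5562 AM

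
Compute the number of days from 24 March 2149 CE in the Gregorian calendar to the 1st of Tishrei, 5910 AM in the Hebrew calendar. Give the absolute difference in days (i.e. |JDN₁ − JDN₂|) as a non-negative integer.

192

First date → JDN 2506049; second date → JDN 2506241.
The interval is |2506049 − 2506241| = 192 days.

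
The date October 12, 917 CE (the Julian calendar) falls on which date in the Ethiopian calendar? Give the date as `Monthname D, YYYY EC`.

Julian Day Number of the source date = 2056277.
Converting JDN 2056277 to the Ethiopian calendar gives 15 Tikimt 910 EC.

Tikimt 15, 910 EC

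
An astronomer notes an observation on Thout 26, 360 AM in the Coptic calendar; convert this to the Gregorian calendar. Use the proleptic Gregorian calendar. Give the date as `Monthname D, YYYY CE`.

Julian Day Number of the source date = 1956180.
Converting JDN 1956180 to the Gregorian calendar gives 27 September 643 CE.

September 27, 643 CE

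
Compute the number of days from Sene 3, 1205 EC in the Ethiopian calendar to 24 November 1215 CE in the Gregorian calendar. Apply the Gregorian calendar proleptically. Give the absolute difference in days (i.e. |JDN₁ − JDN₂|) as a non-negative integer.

903

JDN of the first date = 2164254.
JDN of the second date = 2165157.
|2165157 − 2164254| = 903.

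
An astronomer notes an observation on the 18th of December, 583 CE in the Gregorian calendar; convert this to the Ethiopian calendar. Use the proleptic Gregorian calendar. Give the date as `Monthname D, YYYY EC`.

Both dates share Julian Day Number 1934348; in the Ethiopian calendar that is 19 Tahsas 576 EC.

Tahsas 19, 576 EC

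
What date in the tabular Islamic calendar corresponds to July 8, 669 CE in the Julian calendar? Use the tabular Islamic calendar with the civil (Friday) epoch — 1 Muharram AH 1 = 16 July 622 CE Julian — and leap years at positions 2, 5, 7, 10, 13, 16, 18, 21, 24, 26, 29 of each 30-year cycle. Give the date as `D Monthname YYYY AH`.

2 Jumada al-Thani 49 AH

The source date corresponds to 11 July 669 in the proleptic Gregorian calendar (JDN 1965599).
That day falls on 2 Jumada al-Thani 49 AH in the tabular Islamic calendar.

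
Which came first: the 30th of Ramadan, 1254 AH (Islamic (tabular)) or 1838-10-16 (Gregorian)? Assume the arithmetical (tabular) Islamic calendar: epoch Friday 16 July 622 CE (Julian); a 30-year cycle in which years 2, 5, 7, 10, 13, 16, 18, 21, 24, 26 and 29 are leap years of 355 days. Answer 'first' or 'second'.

Converting both to JDN: 2392726 vs 2392664; the smaller is the second.

second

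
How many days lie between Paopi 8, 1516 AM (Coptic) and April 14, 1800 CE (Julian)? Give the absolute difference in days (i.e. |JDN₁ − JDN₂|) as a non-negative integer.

First date → JDN 2378421; second date → JDN 2378612.
The interval is |2378421 − 2378612| = 191 days.

191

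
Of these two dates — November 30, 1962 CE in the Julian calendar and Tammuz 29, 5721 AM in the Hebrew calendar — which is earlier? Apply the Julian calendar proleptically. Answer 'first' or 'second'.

The two dates have Julian Day Numbers 2438012 and 2437494 respectively.
Since 2437494 < 2438012, the second date comes first.

second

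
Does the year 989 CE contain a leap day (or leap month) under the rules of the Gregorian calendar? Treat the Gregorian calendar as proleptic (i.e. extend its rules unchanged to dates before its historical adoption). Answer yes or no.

no

989 is not divisible by 4, so it is a common year.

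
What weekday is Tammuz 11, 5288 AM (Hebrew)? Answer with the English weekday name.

In the proleptic Gregorian calendar this is 8 July 1528 (JDN 2279339).
Since JDN mod 7 = 6 (0 = Monday), the day is Sunday.

Sunday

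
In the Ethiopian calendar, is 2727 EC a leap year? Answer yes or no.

yes

2727 mod 4 = 3; in the Ethiopian calendar a year is leap when year mod 4 = 3, so it is a leap year.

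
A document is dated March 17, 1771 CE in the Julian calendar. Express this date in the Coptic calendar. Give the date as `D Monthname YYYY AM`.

Julian Day Number of the source date = 2367991.
Converting JDN 2367991 to the Coptic calendar gives 21 Paremhat 1487 AM.

21 Paremhat 1487 AM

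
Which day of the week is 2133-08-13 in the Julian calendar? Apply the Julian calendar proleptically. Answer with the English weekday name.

This is JDN 2500361 (27 August 2133 Gregorian).
2500361 ≡ 3 (mod 7); counting from Monday = 0 gives Thursday.

Thursday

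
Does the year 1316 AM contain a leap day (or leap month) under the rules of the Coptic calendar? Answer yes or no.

no

1316 mod 4 = 0; in the Coptic calendar a year is leap when year mod 4 = 3, so it is a common year.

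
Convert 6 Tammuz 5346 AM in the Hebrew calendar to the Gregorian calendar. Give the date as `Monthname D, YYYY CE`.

June 22, 1586 CE

Julian Day Number of the source date = 2300507.
Converting JDN 2300507 to the Gregorian calendar gives 22 June 1586 CE.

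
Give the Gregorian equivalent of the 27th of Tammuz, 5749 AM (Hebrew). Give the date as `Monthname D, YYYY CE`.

July 30, 1989 CE

Both dates share Julian Day Number 2447738; in the Gregorian calendar that is 30 July 1989 CE.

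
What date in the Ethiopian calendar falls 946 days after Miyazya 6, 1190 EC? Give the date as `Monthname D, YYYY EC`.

The starting date is JDN 2158718; 2158718 + 946 = 2159664.
JDN 2159664 corresponds to Hidar 6, 1193 EC.

Hidar 6, 1193 EC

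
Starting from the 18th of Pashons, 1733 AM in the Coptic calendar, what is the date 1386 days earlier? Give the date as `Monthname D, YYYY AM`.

Mesori 3, 1729 AM

Counting 1386 days back from JDN 2457900 reaches JDN 2456514, which is Mesori 3, 1729 AM.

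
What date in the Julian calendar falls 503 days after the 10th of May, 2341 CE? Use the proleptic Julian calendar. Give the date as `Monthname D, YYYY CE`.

September 25, 2342 CE

The starting date is JDN 2576238; 2576238 + 503 = 2576741.
JDN 2576741 corresponds to September 25, 2342 CE.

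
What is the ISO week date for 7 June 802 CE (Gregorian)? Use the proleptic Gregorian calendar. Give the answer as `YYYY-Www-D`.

The weekday is Friday (ISO weekday 5).
That Friday belongs to ISO week 23 of ISO year 802.

0802-W23-5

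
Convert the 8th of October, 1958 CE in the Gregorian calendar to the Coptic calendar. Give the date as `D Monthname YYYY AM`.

28 Thout 1675 AM

Both dates share Julian Day Number 2436485; in the Coptic calendar that is 28 Thout 1675 AM.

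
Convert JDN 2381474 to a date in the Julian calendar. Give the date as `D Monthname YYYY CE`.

JDN 2381474 is 26 February 1808 in the Gregorian calendar.
In the Julian calendar that day is 14 February 1808 CE.

14 February 1808 CE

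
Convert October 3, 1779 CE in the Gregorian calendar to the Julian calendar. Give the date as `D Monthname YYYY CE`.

22 September 1779 CE

At this point the Julian calendar is 11 days behind the Gregorian.
3 October 1779 Gregorian − 11 days → 22 September 1779 Julian.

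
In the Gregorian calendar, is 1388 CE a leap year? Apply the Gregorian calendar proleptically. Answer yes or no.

yes

1388 is divisible by 4 and not by 100, so it is a leap year.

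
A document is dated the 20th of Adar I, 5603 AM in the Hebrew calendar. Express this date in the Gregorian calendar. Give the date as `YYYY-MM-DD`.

Julian Day Number of the source date = 2394252.
Converting JDN 2394252 to the Gregorian calendar gives 20 February 1843 CE.

1843-02-20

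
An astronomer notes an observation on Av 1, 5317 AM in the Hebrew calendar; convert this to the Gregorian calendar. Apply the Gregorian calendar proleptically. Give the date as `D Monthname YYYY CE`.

Both dates share Julian Day Number 2289931; in the Gregorian calendar that is 8 July 1557 CE.

8 July 1557 CE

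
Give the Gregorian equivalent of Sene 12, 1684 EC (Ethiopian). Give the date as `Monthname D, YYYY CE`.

June 16, 1692 CE

Both dates share Julian Day Number 2339218; in the Gregorian calendar that is 16 June 1692 CE.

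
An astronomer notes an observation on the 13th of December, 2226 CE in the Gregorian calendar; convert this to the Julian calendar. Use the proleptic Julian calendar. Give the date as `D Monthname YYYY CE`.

The Julian–Gregorian offset here is 15 days (Julian trailing).
13 December 2226 Gregorian − 15 days → 28 November 2226 Julian.

28 November 2226 CE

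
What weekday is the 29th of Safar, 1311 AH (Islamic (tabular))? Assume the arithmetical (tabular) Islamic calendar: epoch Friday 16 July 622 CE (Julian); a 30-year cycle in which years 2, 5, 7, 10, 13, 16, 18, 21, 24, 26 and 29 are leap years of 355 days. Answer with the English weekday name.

Monday

This is JDN 2412718 (11 September 1893 Gregorian).
JDN 2412718 mod 7 = 0, and JDN 0 was a Monday, so this is a Monday.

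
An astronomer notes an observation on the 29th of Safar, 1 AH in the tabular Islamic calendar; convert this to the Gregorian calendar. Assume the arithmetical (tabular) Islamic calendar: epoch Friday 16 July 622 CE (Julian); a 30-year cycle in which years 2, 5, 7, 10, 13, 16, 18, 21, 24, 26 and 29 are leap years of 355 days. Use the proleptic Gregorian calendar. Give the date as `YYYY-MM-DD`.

0622-09-15

Julian Day Number of the source date = 1948498.
Converting JDN 1948498 to the Gregorian calendar gives 15 September 622 CE.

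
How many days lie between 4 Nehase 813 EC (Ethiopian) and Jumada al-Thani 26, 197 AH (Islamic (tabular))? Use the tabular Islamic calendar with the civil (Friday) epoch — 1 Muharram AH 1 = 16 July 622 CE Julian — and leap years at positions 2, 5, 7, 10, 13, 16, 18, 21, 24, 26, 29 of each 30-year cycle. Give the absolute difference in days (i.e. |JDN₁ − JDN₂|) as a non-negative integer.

JDN of the first date = 2021137.
JDN of the second date = 2018069.
|2018069 − 2021137| = 3068.

3068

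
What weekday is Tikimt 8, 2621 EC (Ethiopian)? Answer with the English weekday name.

Thursday

In the Gregorian calendar this is 23 October 2628 (JDN 2681213).
JDN 2681213 mod 7 = 3, and JDN 0 was a Monday, so this is a Thursday.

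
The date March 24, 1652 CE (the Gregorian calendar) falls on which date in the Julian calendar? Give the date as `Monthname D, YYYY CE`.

At this point the Julian calendar is 10 days behind the Gregorian.
24 March 1652 Gregorian − 10 days → 14 March 1652 Julian.

March 14, 1652 CE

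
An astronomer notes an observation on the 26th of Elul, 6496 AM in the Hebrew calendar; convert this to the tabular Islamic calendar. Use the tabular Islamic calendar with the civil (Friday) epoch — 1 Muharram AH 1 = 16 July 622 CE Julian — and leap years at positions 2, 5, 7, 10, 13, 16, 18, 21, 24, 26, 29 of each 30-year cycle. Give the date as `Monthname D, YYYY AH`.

Both dates share Julian Day Number 2720630; in the tabular Islamic calendar that is 26 Muharram 2180 AH.

Muharram 26, 2180 AH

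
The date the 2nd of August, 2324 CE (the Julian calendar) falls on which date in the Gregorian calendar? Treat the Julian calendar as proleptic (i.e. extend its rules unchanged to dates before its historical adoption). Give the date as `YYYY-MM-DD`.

2324-08-18

For dates in this range the Gregorian date is 16 days ahead of the Julian.
2 August 2324 Julian + 16 days → 18 August 2324 Gregorian.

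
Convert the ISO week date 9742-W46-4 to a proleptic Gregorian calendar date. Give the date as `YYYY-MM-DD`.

ISO week 1 of 9742 is the week containing the first Thursday of 9742.
Week 46, day 4 (Thursday) lands on 9742-11-15.

9742-11-15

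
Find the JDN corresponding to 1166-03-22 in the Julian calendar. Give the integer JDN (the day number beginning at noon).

In the proleptic Gregorian calendar the same day is 29 March 1166.
JDN 2400001 is 17 November 1858 CE (Gregorian), MJD 0; the target day is −252981 days from there, so JDN = 2147020.

2147020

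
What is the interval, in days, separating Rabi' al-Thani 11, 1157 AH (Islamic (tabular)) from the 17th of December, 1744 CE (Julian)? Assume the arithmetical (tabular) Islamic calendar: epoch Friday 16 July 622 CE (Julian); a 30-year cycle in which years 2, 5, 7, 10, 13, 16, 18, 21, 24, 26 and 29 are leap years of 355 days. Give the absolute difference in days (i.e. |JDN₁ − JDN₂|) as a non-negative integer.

218

First date → JDN 2358187; second date → JDN 2358405.
The interval is |2358187 − 2358405| = 218 days.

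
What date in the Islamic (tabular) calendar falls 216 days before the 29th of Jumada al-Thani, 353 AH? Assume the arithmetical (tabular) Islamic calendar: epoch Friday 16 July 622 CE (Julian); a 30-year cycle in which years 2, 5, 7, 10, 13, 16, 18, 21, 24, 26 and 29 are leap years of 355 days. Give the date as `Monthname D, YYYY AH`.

Dhu al-Qa'dah 20, 352 AH

JDN of the 29th of Jumada al-Thani, 353 AH = 2073353.
2073353 − 216 = 2073137.
JDN 2073137 in the tabular Islamic calendar is Dhu al-Qa'dah 20, 352 AH.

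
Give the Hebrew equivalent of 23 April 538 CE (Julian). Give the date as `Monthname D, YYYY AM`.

Both dates share Julian Day Number 1917675; in the Hebrew calendar that is 7 Iyar 4298 AM.

Iyar 7, 4298 AM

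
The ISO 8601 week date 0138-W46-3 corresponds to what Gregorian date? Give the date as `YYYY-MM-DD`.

0138-11-12

ISO week 1 of 138 is the week containing the first Thursday of 138.
Week 46, day 3 (Wednesday) lands on 0138-11-12.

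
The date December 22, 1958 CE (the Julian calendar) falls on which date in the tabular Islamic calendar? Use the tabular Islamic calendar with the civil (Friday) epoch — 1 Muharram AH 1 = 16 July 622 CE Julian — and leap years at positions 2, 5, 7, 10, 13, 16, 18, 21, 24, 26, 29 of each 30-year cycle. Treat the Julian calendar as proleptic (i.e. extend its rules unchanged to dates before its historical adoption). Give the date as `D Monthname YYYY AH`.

23 Jumada al-Thani 1378 AH

The source date corresponds to 4 January 1959 in the Gregorian calendar (JDN 2436573).
That day falls on 23 Jumada al-Thani 1378 AH in the tabular Islamic calendar.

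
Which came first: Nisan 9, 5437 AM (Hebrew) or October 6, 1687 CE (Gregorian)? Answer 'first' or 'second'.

first

First date → JDN 2333673; second date → JDN 2337503.
JDN 2333673 < JDN 2337503, so the first date is earlier.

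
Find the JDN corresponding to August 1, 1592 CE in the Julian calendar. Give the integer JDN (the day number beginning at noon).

Equivalently 11 August 1592 (Gregorian).
JDN 2299161 is 15 October 1582 CE (Gregorian); the target day is +3588 days from there, so JDN = 2302749.

2302749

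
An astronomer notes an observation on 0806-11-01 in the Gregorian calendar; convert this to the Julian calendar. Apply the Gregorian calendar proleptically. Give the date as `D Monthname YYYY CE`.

28 October 806 CE

For dates in this range the Gregorian date is 4 days ahead of the Julian.
1 November 806 Gregorian − 4 days → 28 October 806 Julian.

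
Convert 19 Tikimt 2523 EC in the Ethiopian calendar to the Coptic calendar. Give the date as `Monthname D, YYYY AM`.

Julian Day Number of the source date = 2645429.
Converting JDN 2645429 to the Coptic calendar gives 19 Paopi 2247 AM.

Paopi 19, 2247 AM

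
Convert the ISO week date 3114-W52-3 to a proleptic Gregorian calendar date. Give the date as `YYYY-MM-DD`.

ISO week 1 of 3114 is the week containing the first Thursday of 3114.
Week 52, day 3 (Wednesday) lands on 3114-12-23.

3114-12-23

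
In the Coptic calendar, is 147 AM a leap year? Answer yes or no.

147 mod 4 = 3; in the Coptic calendar a year is leap when year mod 4 = 3, so it is a leap year.

yes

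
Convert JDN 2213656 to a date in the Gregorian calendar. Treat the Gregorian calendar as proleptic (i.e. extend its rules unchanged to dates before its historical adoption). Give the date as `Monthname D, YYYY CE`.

Counting from JDN 2299161 = 15 Oct 1582 gives an offset of -85505 days.

September 6, 1348 CE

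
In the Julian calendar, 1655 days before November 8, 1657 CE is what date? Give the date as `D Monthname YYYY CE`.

JDN of November 8, 1657 CE = 2326589.
2326589 − 1655 = 2324934.
JDN 2324934 in the Julian calendar is 28 April 1653 CE.

28 April 1653 CE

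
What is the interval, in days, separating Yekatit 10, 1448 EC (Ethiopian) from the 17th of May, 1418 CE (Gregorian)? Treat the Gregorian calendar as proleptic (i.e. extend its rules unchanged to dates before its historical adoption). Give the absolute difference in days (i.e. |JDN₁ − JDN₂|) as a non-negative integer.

JDN of the first date = 2252897.
JDN of the second date = 2239110.
|2239110 − 2252897| = 13787.

13787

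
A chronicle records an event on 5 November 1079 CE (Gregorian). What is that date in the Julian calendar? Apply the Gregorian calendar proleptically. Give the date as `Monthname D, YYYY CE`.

October 30, 1079 CE

At this point the Julian calendar is 6 days behind the Gregorian.
5 November 1079 Gregorian − 6 days → 30 October 1079 Julian.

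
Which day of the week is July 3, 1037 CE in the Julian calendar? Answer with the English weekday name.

Sunday

Equivalently 9 July 1037 Gregorian, JDN 2100006.
Since JDN mod 7 = 6 (0 = Monday), the day is Sunday.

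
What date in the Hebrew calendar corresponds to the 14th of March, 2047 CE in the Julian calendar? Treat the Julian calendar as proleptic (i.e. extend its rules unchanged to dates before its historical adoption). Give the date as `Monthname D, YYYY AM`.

Adar 29, 5807 AM

Julian Day Number of the source date = 2468797.
Converting JDN 2468797 to the Hebrew calendar gives 29 Adar 5807 AM.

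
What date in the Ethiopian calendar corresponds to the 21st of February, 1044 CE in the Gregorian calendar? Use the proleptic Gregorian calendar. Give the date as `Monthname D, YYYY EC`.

Yekatit 20, 1036 EC

Both dates share Julian Day Number 2102424; in the Ethiopian calendar that is 20 Yekatit 1036 EC.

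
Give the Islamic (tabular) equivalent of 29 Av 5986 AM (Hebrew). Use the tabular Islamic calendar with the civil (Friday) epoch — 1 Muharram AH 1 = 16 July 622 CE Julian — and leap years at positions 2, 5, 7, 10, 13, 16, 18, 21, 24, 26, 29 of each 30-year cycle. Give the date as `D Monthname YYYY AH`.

Julian Day Number of the source date = 2534324.
Converting JDN 2534324 to the tabular Islamic calendar gives 28 Rabi' al-Thani 1654 AH.

28 Rabi' al-Thani 1654 AH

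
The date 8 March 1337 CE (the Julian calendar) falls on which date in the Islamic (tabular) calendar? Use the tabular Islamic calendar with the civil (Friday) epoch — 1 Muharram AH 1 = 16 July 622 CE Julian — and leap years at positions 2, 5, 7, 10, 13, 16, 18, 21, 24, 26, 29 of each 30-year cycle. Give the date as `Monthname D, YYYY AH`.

Both dates share Julian Day Number 2209464; in the tabular Islamic calendar that is 4 Sha'ban 737 AH.

Sha'ban 4, 737 AH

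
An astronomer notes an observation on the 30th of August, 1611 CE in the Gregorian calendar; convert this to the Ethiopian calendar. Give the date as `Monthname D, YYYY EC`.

Julian Day Number of the source date = 2309707.
Converting JDN 2309707 to the Ethiopian calendar gives 27 Nehase 1603 EC.

Nehase 27, 1603 EC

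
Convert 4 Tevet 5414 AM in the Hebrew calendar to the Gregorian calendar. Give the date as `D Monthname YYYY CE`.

Both dates share Julian Day Number 2325164; in the Gregorian calendar that is 24 December 1653 CE.

24 December 1653 CE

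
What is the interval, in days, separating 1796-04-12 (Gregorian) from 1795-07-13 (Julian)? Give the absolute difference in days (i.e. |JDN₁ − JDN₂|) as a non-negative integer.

263

First date → JDN 2377138; second date → JDN 2376875.
The interval is |2377138 − 2376875| = 263 days.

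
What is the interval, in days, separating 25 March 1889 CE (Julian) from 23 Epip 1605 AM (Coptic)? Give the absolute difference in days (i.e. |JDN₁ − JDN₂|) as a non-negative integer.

JDN of the first date = 2411099.
JDN of the second date = 2411213.
|2411213 − 2411099| = 114.

114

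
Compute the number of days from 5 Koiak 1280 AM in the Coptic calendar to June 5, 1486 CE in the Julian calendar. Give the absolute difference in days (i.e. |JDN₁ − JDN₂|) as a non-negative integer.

28304

First date → JDN 2292279; second date → JDN 2263975.
The interval is |2292279 − 2263975| = 28304 days.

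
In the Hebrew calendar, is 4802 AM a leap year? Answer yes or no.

yes

Hebrew year 4802 is year 14 of its 19-year Metonic cycle; leap years are at positions 3, 6, 8, 11, 14, 17, 19, so it is a leap year (13 months).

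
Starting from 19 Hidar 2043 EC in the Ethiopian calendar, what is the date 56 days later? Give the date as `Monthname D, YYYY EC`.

Tir 15, 2043 EC

The starting date is JDN 2470139; 2470139 + 56 = 2470195.
JDN 2470195 corresponds to Tir 15, 2043 EC.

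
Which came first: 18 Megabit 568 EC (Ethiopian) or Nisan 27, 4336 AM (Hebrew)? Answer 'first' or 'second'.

first

First date → JDN 1931515; second date → JDN 1931544.
JDN 1931515 < JDN 1931544, so the first date is earlier.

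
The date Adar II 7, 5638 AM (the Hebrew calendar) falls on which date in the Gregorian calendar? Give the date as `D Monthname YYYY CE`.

Both dates share Julian Day Number 2407056; in the Gregorian calendar that is 12 March 1878 CE.

12 March 1878 CE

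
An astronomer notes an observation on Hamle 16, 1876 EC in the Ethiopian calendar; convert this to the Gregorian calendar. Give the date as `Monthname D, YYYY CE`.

July 22, 1884 CE

Julian Day Number of the source date = 2409380.
Converting JDN 2409380 to the Gregorian calendar gives 22 July 1884 CE.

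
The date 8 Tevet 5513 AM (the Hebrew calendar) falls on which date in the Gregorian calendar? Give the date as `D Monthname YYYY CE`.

Both dates share Julian Day Number 2361314; in the Gregorian calendar that is 15 December 1752 CE.

15 December 1752 CE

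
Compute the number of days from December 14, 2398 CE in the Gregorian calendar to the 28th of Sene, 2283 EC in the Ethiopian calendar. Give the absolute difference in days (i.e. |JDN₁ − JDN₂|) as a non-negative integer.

First date → JDN 2597259; second date → JDN 2558018.
The interval is |2597259 − 2558018| = 39241 days.

39241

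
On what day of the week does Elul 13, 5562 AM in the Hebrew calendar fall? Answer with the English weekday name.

Friday

This is JDN 2379479 (10 September 1802 Gregorian).
2379479 ≡ 4 (mod 7); counting from Monday = 0 gives Friday.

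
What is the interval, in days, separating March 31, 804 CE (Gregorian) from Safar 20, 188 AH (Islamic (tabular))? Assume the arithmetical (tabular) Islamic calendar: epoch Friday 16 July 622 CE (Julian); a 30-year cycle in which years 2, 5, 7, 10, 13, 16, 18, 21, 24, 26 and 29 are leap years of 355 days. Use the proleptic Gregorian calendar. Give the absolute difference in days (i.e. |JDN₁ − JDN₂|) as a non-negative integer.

49

JDN of the first date = 2014805.
JDN of the second date = 2014756.
|2014756 − 2014805| = 49.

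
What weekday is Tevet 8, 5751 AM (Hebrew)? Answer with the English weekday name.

Equivalently 25 December 1990 Gregorian, JDN 2448251.
Since JDN mod 7 = 1 (0 = Monday), the day is Tuesday.

Tuesday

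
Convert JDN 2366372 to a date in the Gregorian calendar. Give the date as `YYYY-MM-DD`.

1766-10-21

Counting from JDN 2299161 = 15 Oct 1582 gives an offset of 67211 days.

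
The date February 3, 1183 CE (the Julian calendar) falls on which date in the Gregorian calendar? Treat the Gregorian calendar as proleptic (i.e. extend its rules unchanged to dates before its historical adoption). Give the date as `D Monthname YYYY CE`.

10 February 1183 CE

For dates in this range the Gregorian date is 7 days ahead of the Julian.
3 February 1183 Julian + 7 days → 10 February 1183 Gregorian.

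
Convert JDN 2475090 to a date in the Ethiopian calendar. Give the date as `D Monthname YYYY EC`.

11 Sene 2056 EC

The Gregorian equivalent of JDN 2475090 is 18 June 2064.
In the Ethiopian calendar that day is 11 Sene 2056 EC.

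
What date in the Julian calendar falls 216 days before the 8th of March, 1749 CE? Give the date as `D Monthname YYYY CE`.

Counting 216 days back from JDN 2359947 reaches JDN 2359731, which is 4 August 1748 CE.

4 August 1748 CE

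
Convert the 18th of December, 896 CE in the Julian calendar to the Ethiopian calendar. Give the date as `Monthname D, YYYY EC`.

Tahsas 22, 889 EC

The source date corresponds to 22 December 896 in the proleptic Gregorian calendar (JDN 2048674).
That day falls on 22 Tahsas 889 EC in the Ethiopian calendar.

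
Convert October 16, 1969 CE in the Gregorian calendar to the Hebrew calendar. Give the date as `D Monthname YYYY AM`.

Julian Day Number of the source date = 2440511.
Converting JDN 2440511 to the Hebrew calendar gives 4 Cheshvan 5730 AM.

4 Cheshvan 5730 AM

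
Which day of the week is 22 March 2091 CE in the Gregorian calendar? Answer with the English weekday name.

Thursday

2484863 ≡ 3 (mod 7); counting from Monday = 0 gives Thursday.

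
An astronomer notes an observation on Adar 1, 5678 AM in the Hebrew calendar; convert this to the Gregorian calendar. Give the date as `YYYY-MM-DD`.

Julian Day Number of the source date = 2421638.
Converting JDN 2421638 to the Gregorian calendar gives 13 February 1918 CE.

1918-02-13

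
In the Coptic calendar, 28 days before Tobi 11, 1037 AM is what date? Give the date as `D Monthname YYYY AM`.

13 Koiak 1037 AM

JDN of Tobi 11, 1037 AM = 2203559.
2203559 − 28 = 2203531.
JDN 2203531 in the Coptic calendar is 13 Koiak 1037 AM.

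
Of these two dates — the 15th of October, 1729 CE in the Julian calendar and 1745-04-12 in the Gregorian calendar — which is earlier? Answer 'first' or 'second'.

Converting both to JDN: 2352863 vs 2358510; the smaller is the first.

first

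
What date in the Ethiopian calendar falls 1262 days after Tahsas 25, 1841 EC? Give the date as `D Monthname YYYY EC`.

11 Sene 1844 EC

JDN of Tahsas 25, 1841 EC = 2396395.
2396395 + 1262 = 2397657.
JDN 2397657 in the Ethiopian calendar is 11 Sene 1844 EC.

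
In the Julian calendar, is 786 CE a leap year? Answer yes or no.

no

786 mod 4 = 2, so it is a common year in the Julian calendar.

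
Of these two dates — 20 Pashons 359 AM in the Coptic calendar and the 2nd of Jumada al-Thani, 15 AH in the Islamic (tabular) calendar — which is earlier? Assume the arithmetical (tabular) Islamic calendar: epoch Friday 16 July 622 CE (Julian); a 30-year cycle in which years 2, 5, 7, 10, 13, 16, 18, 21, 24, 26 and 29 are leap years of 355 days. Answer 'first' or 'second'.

First date → JDN 1956048; second date → JDN 1953550.
JDN 1953550 < JDN 1956048, so the second date is earlier.

second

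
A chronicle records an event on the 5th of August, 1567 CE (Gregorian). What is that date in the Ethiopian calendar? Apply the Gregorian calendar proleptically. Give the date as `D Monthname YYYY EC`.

2 Nehase 1559 EC

Both dates share Julian Day Number 2293611; in the Ethiopian calendar that is 2 Nehase 1559 EC.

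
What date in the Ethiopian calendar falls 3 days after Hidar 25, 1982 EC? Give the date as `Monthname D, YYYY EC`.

Counting 3 days forward from JDN 2447865 reaches JDN 2447868, which is Hidar 28, 1982 EC.

Hidar 28, 1982 EC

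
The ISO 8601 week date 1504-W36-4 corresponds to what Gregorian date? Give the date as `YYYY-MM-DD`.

1504-09-08

ISO week 1 of 1504 is the week containing the first Thursday of 1504.
Week 36, day 4 (Thursday) lands on 1504-09-08.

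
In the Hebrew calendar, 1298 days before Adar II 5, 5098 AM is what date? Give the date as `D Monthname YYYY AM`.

JDN of Adar II 5, 5098 AM = 2209818.
2209818 − 1298 = 2208520.
JDN 2208520 in the Hebrew calendar is 5 Elul 5094 AM.

5 Elul 5094 AM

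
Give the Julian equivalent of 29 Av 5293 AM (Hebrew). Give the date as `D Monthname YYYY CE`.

Julian Day Number of the source date = 2281218.
Converting JDN 2281218 to the Julian calendar gives 20 August 1533 CE.

20 August 1533 CE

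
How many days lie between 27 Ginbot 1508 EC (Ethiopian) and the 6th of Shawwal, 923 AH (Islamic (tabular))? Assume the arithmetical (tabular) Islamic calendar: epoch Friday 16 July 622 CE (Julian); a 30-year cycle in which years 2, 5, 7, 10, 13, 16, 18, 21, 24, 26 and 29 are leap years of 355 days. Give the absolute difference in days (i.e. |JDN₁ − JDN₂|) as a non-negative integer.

518

JDN of the first date = 2274919.
JDN of the second date = 2275437.
|2275437 − 2274919| = 518.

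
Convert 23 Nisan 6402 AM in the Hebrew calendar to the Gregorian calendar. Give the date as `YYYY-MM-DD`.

Julian Day Number of the source date = 2686135.
Converting JDN 2686135 to the Gregorian calendar gives 15 April 2642 CE.

2642-04-15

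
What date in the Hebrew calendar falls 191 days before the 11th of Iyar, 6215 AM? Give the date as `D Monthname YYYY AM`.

JDN of the 11th of Iyar, 6215 AM = 2617849.
2617849 − 191 = 2617658.
JDN 2617658 in the Hebrew calendar is 27 Tishrei 6215 AM.

27 Tishrei 6215 AM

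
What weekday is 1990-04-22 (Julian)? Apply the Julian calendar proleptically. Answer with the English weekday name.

Saturday

This is JDN 2448017 (5 May 1990 Gregorian).
Since JDN mod 7 = 5 (0 = Monday), the day is Saturday.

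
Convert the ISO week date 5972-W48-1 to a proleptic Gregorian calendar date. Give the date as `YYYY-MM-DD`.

ISO week 1 of 5972 is the week containing the first Thursday of 5972.
Week 48, day 1 (Monday) lands on 5972-11-27.

5972-11-27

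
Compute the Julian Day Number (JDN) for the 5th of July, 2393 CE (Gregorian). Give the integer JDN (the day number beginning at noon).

JDN 2400001 is 17 November 1858 CE (Gregorian), MJD 0; the target day is +195270 days from there, so JDN = 2595271.

2595271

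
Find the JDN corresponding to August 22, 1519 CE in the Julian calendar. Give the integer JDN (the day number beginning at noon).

In the proleptic Gregorian calendar the same day is 1 September 1519.
JDN 2400001 is 17 November 1858 CE (Gregorian), MJD 0; the target day is −123895 days from there, so JDN = 2276106.

2276106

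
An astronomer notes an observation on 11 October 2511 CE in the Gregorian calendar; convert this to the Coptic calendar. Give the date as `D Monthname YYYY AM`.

Both dates share Julian Day Number 2638467; in the Coptic calendar that is 26 Thout 2228 AM.

26 Thout 2228 AM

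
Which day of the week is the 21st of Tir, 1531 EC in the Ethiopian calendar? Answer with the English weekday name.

In the proleptic Gregorian calendar this is 26 January 1539 (JDN 2283193).
2283193 ≡ 3 (mod 7); counting from Monday = 0 gives Thursday.

Thursday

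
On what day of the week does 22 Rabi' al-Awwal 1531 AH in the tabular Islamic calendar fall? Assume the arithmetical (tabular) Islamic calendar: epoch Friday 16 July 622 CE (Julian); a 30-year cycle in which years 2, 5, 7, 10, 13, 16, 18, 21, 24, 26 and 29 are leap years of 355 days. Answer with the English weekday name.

Thursday

This is JDN 2490701 (17 March 2107 Gregorian).
JDN 2490701 mod 7 = 3, and JDN 0 was a Monday, so this is a Thursday.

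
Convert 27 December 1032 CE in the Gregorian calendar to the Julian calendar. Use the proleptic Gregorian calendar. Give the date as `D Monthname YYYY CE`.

21 December 1032 CE

For dates in this range the Gregorian date is 6 days ahead of the Julian.
27 December 1032 Gregorian − 6 days → 21 December 1032 Julian.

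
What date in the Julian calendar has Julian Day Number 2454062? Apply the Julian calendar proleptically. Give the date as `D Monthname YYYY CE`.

9 November 2006 CE

The Gregorian equivalent of JDN 2454062 is 22 November 2006.
In the Julian calendar that day is 9 November 2006 CE.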